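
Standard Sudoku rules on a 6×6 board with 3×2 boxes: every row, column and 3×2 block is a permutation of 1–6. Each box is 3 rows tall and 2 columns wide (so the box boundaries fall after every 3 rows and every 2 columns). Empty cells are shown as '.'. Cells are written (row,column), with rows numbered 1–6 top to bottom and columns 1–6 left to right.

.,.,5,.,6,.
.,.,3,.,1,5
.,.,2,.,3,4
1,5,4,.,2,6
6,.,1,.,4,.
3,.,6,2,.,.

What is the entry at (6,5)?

5

(1,6) = 2: row 1 has {5,6}; col 6 has {4,5,6}; box has {1,3,4,5,6} → only 2 remains.
(3,1) = 5: row 3 has {2,3,4}; col 1 has {1,3,6}; box has {} → only 5 remains.
(4,4) = 3: row 4 has {1,2,4,5,6}; col 4 has {2}; box has {1,2,4,6} → only 3 remains.
(5,2) = 2: row 5 has {1,4,6}; col 2 has {5}; box has {1,3,5,6} → only 2 remains.
(5,4) = 5: row 5 has {1,2,4,6}; col 4 has {2,3}; box has {1,2,3,4,6} → only 5 remains.
(5,6) = 3: row 5 has {1,2,4,5,6}; col 6 has {2,4,5,6}; box has {2,4,6} → only 3 remains.
(6,2) = 4: row 6 has {2,3,6}; col 2 has {2,5}; box has {1,2,3,5,6} → only 4 remains.
(6,5) = 5: row 6 has {2,3,4,6}; col 5 has {1,2,3,4,6}; box has {2,3,4,6} → only 5 remains.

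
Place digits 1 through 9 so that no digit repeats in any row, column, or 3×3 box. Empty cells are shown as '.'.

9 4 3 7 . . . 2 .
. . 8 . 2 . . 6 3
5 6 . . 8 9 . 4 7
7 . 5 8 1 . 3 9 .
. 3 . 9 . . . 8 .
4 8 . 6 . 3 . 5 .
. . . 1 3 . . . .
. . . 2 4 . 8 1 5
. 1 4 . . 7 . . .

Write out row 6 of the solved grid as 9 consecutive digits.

r2c1 = 1 (sole candidate).
r2c2 = 7 (sole candidate).
r3c3 = 2 (sole candidate).
r3c4 = 3 (sole candidate).
r3c7 = 1 (sole candidate).
r4c2 = 2 (sole candidate).
r4c6 = 4 (sole candidate).
r4c9 = 6 (sole candidate).
r5c1 = 6 (sole candidate).
r5c3 = 1 (sole candidate).
r6c3 = 9: row 6 has {3,4,5,6,8}; col 3 has {1,2,3,4,5,8}; box has {1,2,3,4,5,6,7,8} → only 9 remains.
r6c5 = 7: row 6 has {3,4,5,6,8,9}; col 5 has {1,2,3,4,8}; box has {1,3,4,6,8,9} → only 7 remains.
r6c7 = 2: row 6 has {3,4,5,6,7,8,9}; col 7 has {1,3,8}; box has {3,5,6,8,9} → only 2 remains.
r6c9 = 1: row 6 has {2,3,4,5,6,7,8,9}; col 9 has {3,5,6,7}; box has {2,3,5,6,8,9} → only 1 remains.

489673251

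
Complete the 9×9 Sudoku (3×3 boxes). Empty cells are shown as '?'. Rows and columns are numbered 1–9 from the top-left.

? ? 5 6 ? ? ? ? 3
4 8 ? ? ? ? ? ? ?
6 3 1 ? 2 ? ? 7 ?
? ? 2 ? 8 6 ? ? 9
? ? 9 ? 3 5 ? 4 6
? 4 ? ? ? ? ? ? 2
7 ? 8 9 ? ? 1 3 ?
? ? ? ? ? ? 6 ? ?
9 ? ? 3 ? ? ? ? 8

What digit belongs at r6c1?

r1c1 = 2: row 1 has {3,5,6}; col 1 has {4,6,7,9}; box has {1,3,4,5,6,8} → only 2 remains.
r2c3 = 7: row 2 has {4,8}; col 3 has {1,2,5,8,9}; box has {1,2,3,4,5,6,8} → only 7 remains.
r1c2 = 9: row 1 has {2,3,5,6}; col 2 has {3,4,8}; box has {1,2,3,4,5,6,7,8} → only 9 remains.
r2c6 = 3: in row 2, 3 can only go here (every other open cell in that row sees a 3).
r2c8 = 6: in row 2, 6 can only go here (every other open cell in that row sees a 6).
r2c7 = 2: in row 2, 2 can only go here (every other open cell in that row sees a 2).
r2c5 = 9: in row 2, 9 can only go here (every other open cell in that row sees a 9).
r3c7 = 9: in row 3, 9 can only go here (every other open cell in that row sees a 9).
r4c4 = 4: in row 4, 4 can only go here (every other open cell in that row sees a 4).
r5c4 = 2: in row 5, 2 can only go here (every other open cell in that row sees a 2).
r6c3 = 6: in row 6, 6 can only go here (every other open cell in that row sees a 6).
r6c6 = 9: in row 6, 9 can only go here (every other open cell in that row sees a 9).
r9c3 = 4: row 9 has {3,8,9}; col 3 has {1,2,5,6,7,8,9}; box has {7,8,9} → only 4 remains.
r8c3 = 3: row 8 has {6}; col 3 has {1,2,4,5,6,7,8,9}; box has {4,7,8,9} → only 3 remains.
r8c8 = 9: in row 8, 9 can only go here (every other open cell in that row sees a 9).
r1c7 = 4: in column 7, 4 can only go here (every other open cell in that column sees a 4).
r3c9 = 5: row 3 has {1,2,3,6,7,9}; col 9 has {2,3,6,8,9}; box has {2,3,4,6,7,9} → only 5 remains.
r7c9 = 4: row 7 has {1,3,7,8,9}; col 9 has {2,3,5,6,8,9}; box has {1,3,6,8,9} → only 4 remains.
r8c9 = 7: row 8 has {3,6,9}; col 9 has {2,3,4,5,6,8,9}; box has {1,3,4,6,8,9} → only 7 remains.
r9c7 = 5: row 9 has {3,4,8,9}; col 7 has {1,2,4,6,9}; box has {1,3,4,6,7,8,9} → only 5 remains.
r9c8 = 2: row 9 has {3,4,5,8,9}; col 8 has {3,4,6,7,9}; box has {1,3,4,5,6,7,8,9} → only 2 remains.
r2c9 = 1: row 2 has {2,3,4,6,7,8,9}; col 9 has {2,3,4,5,6,7,8,9}; box has {2,3,4,5,6,7,9} → only 1 remains.
r3c4 = 8: row 3 has {1,2,3,5,6,7,9}; col 4 has {2,3,4,6,9}; box has {2,3,6,9} → only 8 remains.
r3c6 = 4: row 3 has {1,2,3,5,6,7,8,9}; col 6 has {3,5,6,9}; box has {2,3,6,8,9} → only 4 remains.
r7c6 = 2: row 7 has {1,3,4,7,8,9}; col 6 has {3,4,5,6,9}; box has {3,9} → only 2 remains.
r1c8 = 8: row 1 has {2,3,4,5,6,9}; col 8 has {2,3,4,6,7,9}; box has {1,2,3,4,5,6,7,9} → only 8 remains.
r2c4 = 5: row 2 has {1,2,3,4,6,7,8,9}; col 4 has {2,3,4,6,8,9}; box has {2,3,4,6,8,9} → only 5 remains.
r8c4 = 1: row 8 has {3,6,7,9}; col 4 has {2,3,4,5,6,8,9}; box has {2,3,9} → only 1 remains.
r8c6 = 8: row 8 has {1,3,6,7,9}; col 6 has {2,3,4,5,6,9}; box has {1,2,3,9} → only 8 remains.
r9c6 = 7: row 9 has {2,3,4,5,8,9}; col 6 has {2,3,4,5,6,8,9}; box has {1,2,3,8,9} → only 7 remains.
r1c6 = 1: row 1 has {2,3,4,5,6,8,9}; col 6 has {2,3,4,5,6,7,8,9}; box has {2,3,4,5,6,8,9} → only 1 remains.
r6c4 = 7: row 6 has {2,4,6,9}; col 4 has {1,2,3,4,5,6,8,9}; box has {2,3,4,5,6,8,9} → only 7 remains.
r6c5 = 1: row 6 has {2,4,6,7,9}; col 5 has {2,3,8,9}; box has {2,3,4,5,6,7,8,9} → only 1 remains.
r6c8 = 5: row 6 has {1,2,4,6,7,9}; col 8 has {2,3,4,6,7,8,9}; box has {2,4,6,9} → only 5 remains.
r8c1 = 5: row 8 has {1,3,6,7,8,9}; col 1 has {2,4,6,7,9}; box has {3,4,7,8,9} → only 5 remains.
r8c2 = 2: row 8 has {1,3,5,6,7,8,9}; col 2 has {3,4,8,9}; box has {3,4,5,7,8,9} → only 2 remains.
r8c5 = 4: row 8 has {1,2,3,5,6,7,8,9}; col 5 has {1,2,3,8,9}; box has {1,2,3,7,8,9} → only 4 remains.
r9c5 = 6: row 9 has {2,3,4,5,7,8,9}; col 5 has {1,2,3,4,8,9}; box has {1,2,3,4,7,8,9} → only 6 remains.
r1c5 = 7: row 1 has {1,2,3,4,5,6,8,9}; col 5 has {1,2,3,4,6,8,9}; box has {1,2,3,4,5,6,8,9} → only 7 remains.
r4c8 = 1: row 4 has {2,4,6,8,9}; col 8 has {2,3,4,5,6,7,8,9}; box has {2,4,5,6,9} → only 1 remains.
r7c2 = 6: row 7 has {1,2,3,4,7,8,9}; col 2 has {2,3,4,8,9}; box has {2,3,4,5,7,8,9} → only 6 remains.
r7c5 = 5: row 7 has {1,2,3,4,6,7,8,9}; col 5 has {1,2,3,4,6,7,8,9}; box has {1,2,3,4,6,7,8,9} → only 5 remains.
r9c2 = 1: row 9 has {2,3,4,5,6,7,8,9}; col 2 has {2,3,4,6,8,9}; box has {2,3,4,5,6,7,8,9} → only 1 remains.
r4c1 = 3: row 4 has {1,2,4,6,8,9}; col 1 has {2,4,5,6,7,9}; box has {2,4,6,9} → only 3 remains.
r4c7 = 7: row 4 has {1,2,3,4,6,8,9}; col 7 has {1,2,4,5,6,9}; box has {1,2,4,5,6,9} → only 7 remains.
r5c2 = 7: row 5 has {2,3,4,5,6,9}; col 2 has {1,2,3,4,6,8,9}; box has {2,3,4,6,9} → only 7 remains.
r5c7 = 8: row 5 has {2,3,4,5,6,7,9}; col 7 has {1,2,4,5,6,7,9}; box has {1,2,4,5,6,7,9} → only 8 remains.
r6c1 = 8: row 6 has {1,2,4,5,6,7,9}; col 1 has {2,3,4,5,6,7,9}; box has {2,3,4,6,7,9} → only 8 remains.

8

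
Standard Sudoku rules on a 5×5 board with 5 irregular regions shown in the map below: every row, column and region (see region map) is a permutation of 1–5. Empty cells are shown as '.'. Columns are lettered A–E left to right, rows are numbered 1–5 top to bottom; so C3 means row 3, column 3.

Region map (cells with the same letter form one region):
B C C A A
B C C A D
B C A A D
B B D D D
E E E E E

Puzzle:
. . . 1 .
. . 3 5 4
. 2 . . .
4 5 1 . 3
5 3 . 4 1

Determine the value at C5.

2

B1 = 4: row 1 has {1}; col 2 has {2,3,5}; region has {2,3} → only 4 remains.
C1 = 5: row 1 has {1,4}; col 3 has {1,3}; region has {2,3,4} → only 5 remains.
E1 = 2: row 1 has {1,4,5}; col 5 has {1,3,4}; region has {1,5} → only 2 remains.
B2 = 1: row 2 has {3,4,5}; col 2 has {2,3,4,5}; region has {2,3,4,5} → only 1 remains.
C3 = 4: row 3 has {2}; col 3 has {1,3,5}; region has {1,2,5} → only 4 remains.
D3 = 3: row 3 has {2,4}; col 4 has {1,4,5}; region has {1,2,4,5} → only 3 remains.
E3 = 5: row 3 has {2,3,4}; col 5 has {1,2,3,4}; region has {1,3,4} → only 5 remains.
D4 = 2: row 4 has {1,3,4,5}; col 4 has {1,3,4,5}; region has {1,3,4,5} → only 2 remains.
C5 = 2: row 5 has {1,3,4,5}; col 3 has {1,3,4,5}; region has {1,3,4,5} → only 2 remains.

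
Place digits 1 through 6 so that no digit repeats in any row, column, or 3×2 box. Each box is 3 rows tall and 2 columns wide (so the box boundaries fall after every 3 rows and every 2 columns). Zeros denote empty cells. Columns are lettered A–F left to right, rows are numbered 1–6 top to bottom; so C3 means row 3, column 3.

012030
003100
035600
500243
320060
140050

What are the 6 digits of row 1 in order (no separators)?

D1 = 4: row 1 has {1,2,3}; col 4 has {1,2,6}; box has {1,2,3,5,6} → only 4 remains.
E2 = 2: row 2 has {1,3}; col 5 has {3,4,5,6}; box has {3} → only 2 remains.
E3 = 1: row 3 has {3,5,6}; col 5 has {2,3,4,5,6}; box has {2,3} → only 1 remains.
F3 = 4: row 3 has {1,3,5,6}; col 6 has {3}; box has {1,2,3} → only 4 remains.
B4 = 6: row 4 has {2,3,4,5}; col 2 has {1,2,3,4}; box has {1,2,3,4,5} → only 6 remains.
C4 = 1: row 4 has {2,3,4,5,6}; col 3 has {2,3,5}; box has {2} → only 1 remains.
C5 = 4: row 5 has {2,3,6}; col 3 has {1,2,3,5}; box has {1,2} → only 4 remains.
D5 = 5: row 5 has {2,3,4,6}; col 4 has {1,2,4,6}; box has {1,2,4} → only 5 remains.
F5 = 1: row 5 has {2,3,4,5,6}; col 6 has {3,4}; box has {3,4,5,6} → only 1 remains.
C6 = 6: row 6 has {1,4,5}; col 3 has {1,2,3,4,5}; box has {1,2,4,5} → only 6 remains.
D6 = 3: row 6 has {1,4,5,6}; col 4 has {1,2,4,5,6}; box has {1,2,4,5,6} → only 3 remains.
F6 = 2: row 6 has {1,3,4,5,6}; col 6 has {1,3,4}; box has {1,3,4,5,6} → only 2 remains.
A1 = 6: row 1 has {1,2,3,4}; col 1 has {1,3,5}; box has {1,3} → only 6 remains.
F1 = 5: row 1 has {1,2,3,4,6}; col 6 has {1,2,3,4}; box has {1,2,3,4} → only 5 remains.

612435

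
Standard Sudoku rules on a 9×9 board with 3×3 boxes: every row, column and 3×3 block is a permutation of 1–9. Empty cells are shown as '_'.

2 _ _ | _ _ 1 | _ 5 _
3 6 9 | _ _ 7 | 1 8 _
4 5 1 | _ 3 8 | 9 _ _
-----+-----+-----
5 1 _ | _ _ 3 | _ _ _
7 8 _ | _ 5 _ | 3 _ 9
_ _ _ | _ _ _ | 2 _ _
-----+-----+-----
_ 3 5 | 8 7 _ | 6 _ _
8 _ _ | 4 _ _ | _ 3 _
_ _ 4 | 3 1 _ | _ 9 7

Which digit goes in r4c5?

2

r1c2 = 7 (sole candidate).
r1c3 = 8 (sole candidate).
r1c7 = 4 (sole candidate).
r2c9 = 2 (sole candidate).
r3c9 = 6 (sole candidate).
r8c7 = 5 (sole candidate).
r8c9 = 1 (sole candidate).
r9c1 = 6 (sole candidate).
r9c2 = 2 (sole candidate).
r9c6 = 5 (sole candidate).
r9c7 = 8 (sole candidate).
r1c9 = 3 (sole candidate).
r2c4 = 5 (sole candidate).
r2c5 = 4 (sole candidate).
r3c4 = 2 (sole candidate).
r3c8 = 7 (sole candidate).
r4c7 = 7 (sole candidate).
r6c1 = 9 (sole candidate).
r6c2 = 4 (sole candidate).
r6c6 = 6 (sole candidate).
r6c8 = 1 (sole candidate).
r7c1 = 1 (sole candidate).
r7c9 = 4 (sole candidate).
r8c2 = 9 (sole candidate).
r8c3 = 7 (sole candidate).
r8c6 = 2 (sole candidate).
r4c4 = 9 (sole candidate).
r4c9 = 8 (sole candidate).
r5c4 = 1 (sole candidate).
r5c6 = 4 (sole candidate).
r5c8 = 6 (sole candidate).
r6c3 = 3 (sole candidate).
r6c4 = 7 (sole candidate).
r6c5 = 8 (sole candidate).
r6c9 = 5 (sole candidate).
r7c6 = 9 (sole candidate).
r7c8 = 2 (sole candidate).
r8c5 = 6 (sole candidate).
r1c4 = 6 (sole candidate).
r1c5 = 9 (sole candidate).
r4c5 = 2: row 4 has {1,3,5,7,8,9}; col 5 has {1,3,4,5,6,7,8,9}; box has {1,3,4,5,6,7,8,9} → only 2 remains.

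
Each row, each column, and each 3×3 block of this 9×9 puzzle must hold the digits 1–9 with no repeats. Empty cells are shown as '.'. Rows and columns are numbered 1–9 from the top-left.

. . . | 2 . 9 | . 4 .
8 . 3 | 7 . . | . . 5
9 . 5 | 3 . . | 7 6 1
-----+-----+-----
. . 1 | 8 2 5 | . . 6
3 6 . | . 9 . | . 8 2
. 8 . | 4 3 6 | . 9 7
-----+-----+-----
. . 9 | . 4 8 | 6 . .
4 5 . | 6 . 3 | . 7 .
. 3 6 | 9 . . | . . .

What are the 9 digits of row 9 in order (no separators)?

r1c3 = 7: row 1 has {2,4,9}; col 3 has {1,3,5,6,9}; box has {3,5,8,9} → only 7 remains.
r2c8 = 2: row 2 has {3,5,7,8}; col 8 has {4,6,7,8,9}; box has {1,4,5,6,7} → only 2 remains.
r3c5 = 8: row 3 has {1,3,5,6,7,9}; col 5 has {2,3,4,9}; box has {2,3,7,9} → only 8 remains.
r3c6 = 4: row 3 has {1,3,5,6,7,8,9}; col 6 has {3,5,6,8,9}; box has {2,3,7,8,9} → only 4 remains.
r4c1 = 7: row 4 has {1,2,5,6,8}; col 1 has {3,4,8,9}; box has {1,3,6,8} → only 7 remains.
r4c8 = 3: row 4 has {1,2,5,6,7,8}; col 8 has {2,4,6,7,8,9}; box has {2,6,7,8,9} → only 3 remains.
r5c3 = 4: row 5 has {2,3,6,8,9}; col 3 has {1,3,5,6,7,9}; box has {1,3,6,7,8} → only 4 remains.
r5c4 = 1: row 5 has {2,3,4,6,8,9}; col 4 has {2,3,4,6,7,8,9}; box has {2,3,4,5,6,8,9} → only 1 remains.
r5c6 = 7: row 5 has {1,2,3,4,6,8,9}; col 6 has {3,4,5,6,8,9}; box has {1,2,3,4,5,6,8,9} → only 7 remains.
r5c7 = 5: row 5 has {1,2,3,4,6,7,8,9}; col 7 has {6,7}; box has {2,3,6,7,8,9} → only 5 remains.
r6c3 = 2: row 6 has {3,4,6,7,8,9}; col 3 has {1,3,4,5,6,7,9}; box has {1,3,4,6,7,8} → only 2 remains.
r6c7 = 1: row 6 has {2,3,4,6,7,8,9}; col 7 has {5,6,7}; box has {2,3,5,6,7,8,9} → only 1 remains.
r7c4 = 5: row 7 has {4,6,8,9}; col 4 has {1,2,3,4,6,7,8,9}; box has {3,4,6,8,9} → only 5 remains.
r7c8 = 1: row 7 has {4,5,6,8,9}; col 8 has {2,3,4,6,7,8,9}; box has {6,7} → only 1 remains.
r7c9 = 3: row 7 has {1,4,5,6,8,9}; col 9 has {1,2,5,6,7}; box has {1,6,7} → only 3 remains.
r8c3 = 8: row 8 has {3,4,5,6,7}; col 3 has {1,2,3,4,5,6,7,9}; box has {3,4,5,6,9} → only 8 remains.
r8c5 = 1: row 8 has {3,4,5,6,7,8}; col 5 has {2,3,4,8,9}; box has {3,4,5,6,8,9} → only 1 remains.
r8c9 = 9: row 8 has {1,3,4,5,6,7,8}; col 9 has {1,2,3,5,6,7}; box has {1,3,6,7} → only 9 remains.
r9c5 = 7: row 9 has {3,6,9}; col 5 has {1,2,3,4,8,9}; box has {1,3,4,5,6,8,9} → only 7 remains.
r9c6 = 2: row 9 has {3,6,7,9}; col 6 has {3,4,5,6,7,8,9}; box has {1,3,4,5,6,7,8,9} → only 2 remains.
r9c8 = 5: row 9 has {2,3,6,7,9}; col 8 has {1,2,3,4,6,7,8,9}; box has {1,3,6,7,9} → only 5 remains.
r1c2 = 1: row 1 has {2,4,7,9}; col 2 has {3,5,6,8}; box has {3,5,7,8,9} → only 1 remains.
r1c9 = 8: row 1 has {1,2,4,7,9}; col 9 has {1,2,3,5,6,7,9}; box has {1,2,4,5,6,7} → only 8 remains.
r2c2 = 4: row 2 has {2,3,5,7,8}; col 2 has {1,3,5,6,8}; box has {1,3,5,7,8,9} → only 4 remains.
r2c5 = 6: row 2 has {2,3,4,5,7,8}; col 5 has {1,2,3,4,7,8,9}; box has {2,3,4,7,8,9} → only 6 remains.
r2c6 = 1: row 2 has {2,3,4,5,6,7,8}; col 6 has {2,3,4,5,6,7,8,9}; box has {2,3,4,6,7,8,9} → only 1 remains.
r2c7 = 9: row 2 has {1,2,3,4,5,6,7,8}; col 7 has {1,5,6,7}; box has {1,2,4,5,6,7,8} → only 9 remains.
r3c2 = 2: row 3 has {1,3,4,5,6,7,8,9}; col 2 has {1,3,4,5,6,8}; box has {1,3,4,5,7,8,9} → only 2 remains.
r4c2 = 9: row 4 has {1,2,3,5,6,7,8}; col 2 has {1,2,3,4,5,6,8}; box has {1,2,3,4,6,7,8} → only 9 remains.
r4c7 = 4: row 4 has {1,2,3,5,6,7,8,9}; col 7 has {1,5,6,7,9}; box has {1,2,3,5,6,7,8,9} → only 4 remains.
r6c1 = 5: row 6 has {1,2,3,4,6,7,8,9}; col 1 has {3,4,7,8,9}; box has {1,2,3,4,6,7,8,9} → only 5 remains.
r7c1 = 2: row 7 has {1,3,4,5,6,8,9}; col 1 has {3,4,5,7,8,9}; box has {3,4,5,6,8,9} → only 2 remains.
r7c2 = 7: row 7 has {1,2,3,4,5,6,8,9}; col 2 has {1,2,3,4,5,6,8,9}; box has {2,3,4,5,6,8,9} → only 7 remains.
r8c7 = 2: row 8 has {1,3,4,5,6,7,8,9}; col 7 has {1,4,5,6,7,9}; box has {1,3,5,6,7,9} → only 2 remains.
r9c1 = 1: row 9 has {2,3,5,6,7,9}; col 1 has {2,3,4,5,7,8,9}; box has {2,3,4,5,6,7,8,9} → only 1 remains.
r9c7 = 8: row 9 has {1,2,3,5,6,7,9}; col 7 has {1,2,4,5,6,7,9}; box has {1,2,3,5,6,7,9} → only 8 remains.
r9c9 = 4: row 9 has {1,2,3,5,6,7,8,9}; col 9 has {1,2,3,5,6,7,8,9}; box has {1,2,3,5,6,7,8,9} → only 4 remains.

136972854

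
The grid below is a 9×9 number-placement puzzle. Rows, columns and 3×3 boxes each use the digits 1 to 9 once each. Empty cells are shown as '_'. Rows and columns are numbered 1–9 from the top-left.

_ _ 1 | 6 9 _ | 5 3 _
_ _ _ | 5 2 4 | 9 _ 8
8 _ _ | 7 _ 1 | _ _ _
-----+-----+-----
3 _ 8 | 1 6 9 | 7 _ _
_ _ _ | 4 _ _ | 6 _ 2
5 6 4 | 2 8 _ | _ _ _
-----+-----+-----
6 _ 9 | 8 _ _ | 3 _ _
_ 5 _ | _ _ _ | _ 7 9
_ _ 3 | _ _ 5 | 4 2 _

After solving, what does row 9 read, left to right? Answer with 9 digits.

r1c6 = 8 (sole candidate).
r2c1 = 7 (sole candidate).
r2c2 = 3 (sole candidate).
r2c3 = 6 (sole candidate).
r2c8 = 1 (sole candidate).
r3c5 = 3 (sole candidate).
r3c7 = 2 (sole candidate).
r4c2 = 2 (sole candidate).
r5c3 = 7 (sole candidate).
r5c5 = 5 (sole candidate).
r5c6 = 3 (sole candidate).
r6c6 = 7 (sole candidate).
r6c7 = 1 (sole candidate).
r6c8 = 9 (sole candidate).
r6c9 = 3 (sole candidate).
r7c6 = 2 (sole candidate).
r7c8 = 5 (sole candidate).
r7c9 = 1 (sole candidate).
r8c3 = 2 (sole candidate).
r8c4 = 3 (sole candidate).
r8c6 = 6 (sole candidate).
r8c7 = 8 (sole candidate).
r9c1 = 1: row 9 has {2,3,4,5}; col 1 has {3,5,6,7,8}; box has {2,3,5,6,9} → only 1 remains.
r9c4 = 9: row 9 has {1,2,3,4,5}; col 4 has {1,2,3,4,5,6,7,8}; box has {2,3,5,6,8} → only 9 remains.
r9c5 = 7: row 9 has {1,2,3,4,5,9}; col 5 has {2,3,5,6,8,9}; box has {2,3,5,6,8,9} → only 7 remains.
r9c9 = 6: row 9 has {1,2,3,4,5,7,9}; col 9 has {1,2,3,8,9}; box has {1,2,3,4,5,7,8,9} → only 6 remains.
r1c2 = 4 (sole candidate).
r1c9 = 7 (sole candidate).
r3c2 = 9 (sole candidate).
r3c3 = 5 (sole candidate).
r3c9 = 4 (sole candidate).
r4c8 = 4 (sole candidate).
r4c9 = 5 (sole candidate).
r5c1 = 9 (sole candidate).
r5c2 = 1 (sole candidate).
r5c8 = 8 (sole candidate).
r7c2 = 7 (sole candidate).
r7c5 = 4 (sole candidate).
r8c1 = 4 (sole candidate).
r8c5 = 1 (sole candidate).
r9c2 = 8: row 9 has {1,2,3,4,5,6,7,9}; col 2 has {1,2,3,4,5,6,7,9}; box has {1,2,3,4,5,6,7,9} → only 8 remains.

183975426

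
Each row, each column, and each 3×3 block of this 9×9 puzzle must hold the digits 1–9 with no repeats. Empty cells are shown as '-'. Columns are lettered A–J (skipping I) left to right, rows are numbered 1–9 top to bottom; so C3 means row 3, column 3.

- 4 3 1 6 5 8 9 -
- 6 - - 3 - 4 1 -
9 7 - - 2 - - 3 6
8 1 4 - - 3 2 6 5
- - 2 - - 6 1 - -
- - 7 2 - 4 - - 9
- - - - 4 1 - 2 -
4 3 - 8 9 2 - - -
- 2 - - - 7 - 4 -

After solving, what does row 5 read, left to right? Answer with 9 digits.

A1 = 2 (sole candidate).
J1 = 7 (sole candidate).
A2 = 5 (sole candidate).
C2 = 8 (sole candidate).
F2 = 9 (sole candidate).
J2 = 2 (sole candidate).
C3 = 1 (sole candidate).
D3 = 4 (sole candidate).
F3 = 8 (sole candidate).
G3 = 5 (sole candidate).
E4 = 7 (sole candidate).
A5 = 3: row 5 has {1,2,6}; col 1 has {2,4,5,8,9}; box has {1,2,4,7,8} → only 3 remains.
A6 = 6 (sole candidate).
B6 = 5 (sole candidate).
G6 = 3 (sole candidate).
H6 = 8 (sole candidate).
A7 = 7 (sole candidate).
J8 = 1 (sole candidate).
A9 = 1 (sole candidate).
E9 = 5 (sole candidate).
D2 = 7 (sole candidate).
D4 = 9 (sole candidate).
B5 = 9: row 5 has {1,2,3,6}; col 2 has {1,2,3,4,5,6,7}; box has {1,2,3,4,5,6,7,8} → only 9 remains.
D5 = 5: row 5 has {1,2,3,6,9}; col 4 has {1,2,4,7,8,9}; box has {2,3,4,6,7,9} → only 5 remains.
E5 = 8: row 5 has {1,2,3,5,6,9}; col 5 has {2,3,4,5,6,7,9}; box has {2,3,4,5,6,7,9} → only 8 remains.
H5 = 7: row 5 has {1,2,3,5,6,8,9}; col 8 has {1,2,3,4,6,8,9}; box has {1,2,3,5,6,8,9} → only 7 remains.
J5 = 4: row 5 has {1,2,3,5,6,7,8,9}; col 9 has {1,2,5,6,7,9}; box has {1,2,3,5,6,7,8,9} → only 4 remains.

392586174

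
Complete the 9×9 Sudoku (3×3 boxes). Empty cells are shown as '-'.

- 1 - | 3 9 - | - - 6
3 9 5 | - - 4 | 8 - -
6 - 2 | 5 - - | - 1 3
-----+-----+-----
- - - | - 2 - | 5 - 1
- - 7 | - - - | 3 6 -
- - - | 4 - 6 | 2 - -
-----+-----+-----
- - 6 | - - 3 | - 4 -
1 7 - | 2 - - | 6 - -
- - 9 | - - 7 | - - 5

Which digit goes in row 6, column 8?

row 3, column 6 = 8 (sole candidate).
row 4, column 6 = 9 (sole candidate).
row 8, column 6 = 5 (sole candidate).
row 9, column 7 = 1 (sole candidate).
row 1, column 6 = 2 (sole candidate).
row 3, column 2 = 4 (sole candidate).
row 3, column 5 = 7 (sole candidate).
row 3, column 7 = 9 (sole candidate).
row 5, column 6 = 1 (sole candidate).
row 7, column 7 = 7 (sole candidate).
row 1, column 3 = 8 (sole candidate).
row 1, column 7 = 4 (sole candidate).
row 5, column 4 = 8 (sole candidate).
row 5, column 5 = 5 (sole candidate).
row 6, column 5 = 3 (sole candidate).
row 9, column 4 = 6 (sole candidate).
row 1, column 1 = 7 (sole candidate).
row 1, column 8 = 5 (sole candidate).
row 2, column 4 = 1 (sole candidate).
row 2, column 5 = 6 (sole candidate).
row 4, column 4 = 7 (sole candidate).
row 4, column 8 = 8 (sole candidate).
row 5, column 2 = 2 (sole candidate).
row 6, column 3 = 1 (sole candidate).
row 7, column 4 = 9 (sole candidate).
row 4, column 1 = 4 (sole candidate).
row 4, column 3 = 3 (sole candidate).
row 5, column 1 = 9 (sole candidate).
row 5, column 9 = 4 (sole candidate).
row 8, column 3 = 4 (sole candidate).
row 8, column 5 = 8 (sole candidate).
row 8, column 9 = 9 (sole candidate).
row 9, column 5 = 4 (sole candidate).
row 4, column 2 = 6 (sole candidate).
row 6, column 9 = 7 (sole candidate).
row 7, column 5 = 1 (sole candidate).
row 8, column 8 = 3 (sole candidate).
row 9, column 8 = 2 (sole candidate).
row 2, column 8 = 7 (sole candidate).
row 2, column 9 = 2 (sole candidate).
row 6, column 8 = 9: row 6 has {1,2,3,4,6,7}; col 8 has {1,2,3,4,5,6,7,8}; box has {1,2,3,4,5,6,7,8} → only 9 remains.

9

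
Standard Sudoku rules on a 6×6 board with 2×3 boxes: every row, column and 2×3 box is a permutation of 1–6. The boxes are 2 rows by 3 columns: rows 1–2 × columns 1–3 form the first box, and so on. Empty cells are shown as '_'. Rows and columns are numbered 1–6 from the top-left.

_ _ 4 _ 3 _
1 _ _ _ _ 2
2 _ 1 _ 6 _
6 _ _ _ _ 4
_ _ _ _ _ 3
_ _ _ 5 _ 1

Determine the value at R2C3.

6

R1C1 = 5: row 1 has {3,4}; col 1 has {1,2,6}; box has {1,4} → only 5 remains.
R1C6 = 6: row 1 has {3,4,5}; col 6 has {1,2,3,4}; box has {2,3} → only 6 remains.
R2C4 = 4: row 2 has {1,2}; col 4 has {5}; box has {2,3,6} → only 4 remains.
R2C5 = 5: row 2 has {1,2,4}; col 5 has {3,6}; box has {2,3,4,6} → only 5 remains.
R3C4 = 3: row 3 has {1,2,6}; col 4 has {4,5}; box has {4,6} → only 3 remains.
R3C6 = 5: row 3 has {1,2,3,6}; col 6 has {1,2,3,4,6}; box has {3,4,6} → only 5 remains.
R5C1 = 4: row 5 has {3}; col 1 has {1,2,5,6}; box has {} → only 4 remains.
R5C5 = 2: row 5 has {3,4}; col 5 has {3,5,6}; box has {1,3,5} → only 2 remains.
R6C1 = 3: row 6 has {1,5}; col 1 has {1,2,4,5,6}; box has {4} → only 3 remains.
R6C5 = 4: row 6 has {1,3,5}; col 5 has {2,3,5,6}; box has {1,2,3,5} → only 4 remains.
R1C2 = 2: row 1 has {3,4,5,6}; col 2 has {}; box has {1,4,5} → only 2 remains.
R1C4 = 1: row 1 has {2,3,4,5,6}; col 4 has {3,4,5}; box has {2,3,4,5,6} → only 1 remains.
R3C2 = 4: row 3 has {1,2,3,5,6}; col 2 has {2}; box has {1,2,6} → only 4 remains.
R4C4 = 2: row 4 has {4,6}; col 4 has {1,3,4,5}; box has {3,4,5,6} → only 2 remains.
R4C5 = 1: row 4 has {2,4,6}; col 5 has {2,3,4,5,6}; box has {2,3,4,5,6} → only 1 remains.
R5C4 = 6: row 5 has {2,3,4}; col 4 has {1,2,3,4,5}; box has {1,2,3,4,5} → only 6 remains.
R6C2 = 6: row 6 has {1,3,4,5}; col 2 has {2,4}; box has {3,4} → only 6 remains.
R6C3 = 2: row 6 has {1,3,4,5,6}; col 3 has {1,4}; box has {3,4,6} → only 2 remains.
R2C2 = 3: row 2 has {1,2,4,5}; col 2 has {2,4,6}; box has {1,2,4,5} → only 3 remains.
R2C3 = 6: row 2 has {1,2,3,4,5}; col 3 has {1,2,4}; box has {1,2,3,4,5} → only 6 remains.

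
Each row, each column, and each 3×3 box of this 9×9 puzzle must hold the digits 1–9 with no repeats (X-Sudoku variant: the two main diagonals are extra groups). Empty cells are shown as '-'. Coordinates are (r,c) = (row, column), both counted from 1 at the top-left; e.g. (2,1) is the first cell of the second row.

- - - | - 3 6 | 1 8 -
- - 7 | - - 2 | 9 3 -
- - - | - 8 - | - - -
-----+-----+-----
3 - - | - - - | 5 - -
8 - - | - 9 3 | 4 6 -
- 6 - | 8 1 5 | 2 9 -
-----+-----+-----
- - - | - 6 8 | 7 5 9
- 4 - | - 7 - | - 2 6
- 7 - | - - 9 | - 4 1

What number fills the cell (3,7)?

(1,1) = 4: row 1 has {1,3,6,8}; col 1 has {3,8}; box has {7}; main diagonal has {1,2,5,7,9} → only 4 remains.
(2,2) = 8: row 2 has {2,3,7,9}; col 2 has {4,6,7}; box has {4,7}; main diagonal has {1,2,4,5,7,9} → only 8 remains.
(3,7) = 6: row 3 has {8}; col 7 has {1,2,4,5,7,9}; box has {1,3,8,9}; anti-diagonal has {3,4,8,9} → only 6 remains.

6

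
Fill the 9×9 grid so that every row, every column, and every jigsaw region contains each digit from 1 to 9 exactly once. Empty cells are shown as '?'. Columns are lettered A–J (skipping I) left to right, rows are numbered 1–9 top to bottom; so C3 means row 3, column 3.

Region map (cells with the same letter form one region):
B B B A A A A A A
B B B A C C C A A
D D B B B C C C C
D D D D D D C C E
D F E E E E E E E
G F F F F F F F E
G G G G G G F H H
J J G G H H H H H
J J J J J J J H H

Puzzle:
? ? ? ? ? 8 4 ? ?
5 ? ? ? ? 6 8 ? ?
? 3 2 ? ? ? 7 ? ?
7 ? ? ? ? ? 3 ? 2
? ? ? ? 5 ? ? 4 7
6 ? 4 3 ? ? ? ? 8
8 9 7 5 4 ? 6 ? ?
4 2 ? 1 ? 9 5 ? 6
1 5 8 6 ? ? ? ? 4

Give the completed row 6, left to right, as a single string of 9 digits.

614395278

A3 = 9 (sole candidate).
A5 = 2 (sole candidate).
D5 = 9 (sole candidate).
G5 = 1 (sole candidate).
C8 = 3 (sole candidate).
G9 = 9 (sole candidate).
A1 = 3 (sole candidate).
B5 = 8 (sole candidate).
C5 = 6 (sole candidate).
F5 = 3 (sole candidate).
G6 = 2: row 6 has {3,4,6,8}; col 7 has {1,3,4,5,6,7,8,9}; region has {3,4,6,8} → only 2 remains.
F7 = 2 (sole candidate).
F9 = 7 (sole candidate).
E9 = 3 (sole candidate).
H9 = 2 (sole candidate).
B2 = 4 (hidden single in row 2).
D3 = 8 (sole candidate).
D4 = 4 (sole candidate).
F3 = 4 (hidden single in row 3).
E3 = 6 (hidden single in row 3).
H1 = 6 (hidden single in row 1).
J1 = 5 (hidden single in row 1).
J3 = 1 (sole candidate).
J7 = 3 (sole candidate).
J2 = 9 (sole candidate).
H3 = 5 (sole candidate).
H4 = 9 (sole candidate).
H7 = 1 (sole candidate).
C2 = 1 (sole candidate).
E2 = 2 (sole candidate).
C4 = 5 (sole candidate).
F4 = 1 (sole candidate).
F6 = 5: row 6 has {2,3,4,6,8}; col 6 has {1,2,3,4,6,7,8,9}; region has {2,3,4,6,8} → only 5 remains.
H6 = 7: row 6 has {2,3,4,5,6,8}; col 8 has {1,2,4,5,6,9}; region has {2,3,4,5,6,8} → only 7 remains.
H8 = 8 (sole candidate).
B1 = 7 (sole candidate).
C1 = 9 (sole candidate).
D1 = 2 (sole candidate).
E1 = 1 (sole candidate).
D2 = 7 (sole candidate).
H2 = 3 (sole candidate).
B4 = 6 (sole candidate).
E4 = 8 (sole candidate).
B6 = 1: row 6 has {2,3,4,5,6,7,8}; col 2 has {2,3,4,5,6,7,8,9}; region has {2,3,4,5,6,7,8} → only 1 remains.
E6 = 9: row 6 has {1,2,3,4,5,6,7,8}; col 5 has {1,2,3,4,5,6,8}; region has {1,2,3,4,5,6,7,8} → only 9 remains.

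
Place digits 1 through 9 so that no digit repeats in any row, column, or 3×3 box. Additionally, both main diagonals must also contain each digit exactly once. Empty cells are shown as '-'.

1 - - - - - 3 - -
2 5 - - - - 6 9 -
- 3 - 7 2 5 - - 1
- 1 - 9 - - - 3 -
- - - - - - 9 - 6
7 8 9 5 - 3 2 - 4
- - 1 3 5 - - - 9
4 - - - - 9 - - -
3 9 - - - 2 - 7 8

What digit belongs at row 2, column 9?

row 2, column 9 = 7: row 2 has {2,5,6,9}; col 9 has {1,4,6,8,9}; box has {1,3,6,9} → only 7 remains.

7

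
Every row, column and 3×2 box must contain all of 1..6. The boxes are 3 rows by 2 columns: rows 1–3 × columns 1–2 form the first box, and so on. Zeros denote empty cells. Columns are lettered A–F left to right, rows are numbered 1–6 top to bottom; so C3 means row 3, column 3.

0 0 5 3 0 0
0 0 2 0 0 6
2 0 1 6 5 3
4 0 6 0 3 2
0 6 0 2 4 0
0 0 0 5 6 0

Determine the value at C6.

4

D2 = 4: row 2 has {2,6}; col 4 has {2,3,5,6}; box has {1,2,3,5,6} → only 4 remains.
E2 = 1: row 2 has {2,4,6}; col 5 has {3,4,5,6}; box has {3,5,6} → only 1 remains.
B3 = 4: row 3 has {1,2,3,5,6}; col 2 has {6}; box has {2} → only 4 remains.
D4 = 1: row 4 has {2,3,4,6}; col 4 has {2,3,4,5,6}; box has {2,5,6} → only 1 remains.
C5 = 3: row 5 has {2,4,6}; col 3 has {1,2,5,6}; box has {1,2,5,6} → only 3 remains.
C6 = 4: row 6 has {5,6}; col 3 has {1,2,3,5,6}; box has {1,2,3,5,6} → only 4 remains.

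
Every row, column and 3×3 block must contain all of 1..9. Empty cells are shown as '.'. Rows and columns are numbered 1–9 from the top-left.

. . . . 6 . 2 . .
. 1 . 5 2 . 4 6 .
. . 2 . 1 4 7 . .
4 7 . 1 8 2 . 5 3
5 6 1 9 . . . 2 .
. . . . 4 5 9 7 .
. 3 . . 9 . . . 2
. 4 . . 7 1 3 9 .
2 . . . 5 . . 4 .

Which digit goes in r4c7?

r4c3 = 9: row 4 has {1,2,3,4,5,7,8}; col 3 has {1,2}; box has {1,4,5,6,7} → only 9 remains.
r4c7 = 6: row 4 has {1,2,3,4,5,7,8,9}; col 7 has {2,3,4,7,9}; box has {2,3,5,7,9} → only 6 remains.

6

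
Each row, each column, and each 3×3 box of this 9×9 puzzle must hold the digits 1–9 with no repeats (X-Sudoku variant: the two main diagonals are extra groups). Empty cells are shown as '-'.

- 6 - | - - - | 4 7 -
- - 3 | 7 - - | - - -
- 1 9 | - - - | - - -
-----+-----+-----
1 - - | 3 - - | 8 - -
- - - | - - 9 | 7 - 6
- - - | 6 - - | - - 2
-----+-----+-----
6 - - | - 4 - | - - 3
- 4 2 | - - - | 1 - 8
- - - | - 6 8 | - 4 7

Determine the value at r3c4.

4

r3c9 = 5 (sole candidate).
r3c1 = 7 (hidden single in row 3).
r4c3 = 6 (hidden single in row 4).
r4c9 = 4 (hidden single in row 4).
r8c8 = 6 (hidden single in row 8).
r3c6 = 6 (hidden single in row 3).
r2c7 = 6 (hidden single in row 2).
r3c4 = 4: in row 3, 4 can only go here (every other open cell in that row sees a 4).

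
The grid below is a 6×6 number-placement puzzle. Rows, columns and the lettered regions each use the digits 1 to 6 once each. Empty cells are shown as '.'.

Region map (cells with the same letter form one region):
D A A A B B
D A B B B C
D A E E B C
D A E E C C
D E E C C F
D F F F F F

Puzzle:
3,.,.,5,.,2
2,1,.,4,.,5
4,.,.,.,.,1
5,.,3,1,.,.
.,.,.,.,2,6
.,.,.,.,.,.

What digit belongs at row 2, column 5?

row 2, column 3 = 6 (sole candidate).
row 2, column 5 = 3: row 2 has {1,2,4,5,6}; col 5 has {2}; region has {2,4,6} → only 3 remains.

3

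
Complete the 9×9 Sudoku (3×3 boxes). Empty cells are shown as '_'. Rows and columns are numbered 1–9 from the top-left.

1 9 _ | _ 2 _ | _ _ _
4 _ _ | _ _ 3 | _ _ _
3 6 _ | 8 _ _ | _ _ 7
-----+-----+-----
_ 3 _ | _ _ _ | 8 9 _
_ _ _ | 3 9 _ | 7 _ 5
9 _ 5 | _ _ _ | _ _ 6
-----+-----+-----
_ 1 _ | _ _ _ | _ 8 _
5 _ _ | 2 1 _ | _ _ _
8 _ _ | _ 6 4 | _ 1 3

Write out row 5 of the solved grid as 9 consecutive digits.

r3c3 = 2: row 3 has {3,6,7,8}; col 3 has {5}; box has {1,3,4,6,9} → only 2 remains.
r8c3 = 3: in row 8, 3 can only go here (every other open cell in that row sees a 3).
r8c6 = 8: in row 8, 8 can only go here (every other open cell in that row sees an 8).
r7c5 = 3: in row 7, 3 can only go here (every other open cell in that row sees a 3).
r2c2 = 5: in column 2, 5 can only go here (every other open cell in that column sees a 5).
r2c5 = 7: row 2 has {3,4,5}; col 5 has {1,2,3,6,9}; box has {2,3,8} → only 7 remains.
r2c3 = 8: row 2 has {3,4,5,7}; col 3 has {2,3,5}; box has {1,2,3,4,5,6,9} → only 8 remains.
r1c3 = 7: row 1 has {1,2,9}; col 3 has {2,3,5,8}; box has {1,2,3,4,5,6,8,9} → only 7 remains.
r9c3 = 9: row 9 has {1,3,4,6,8}; col 3 has {2,3,5,7,8}; box has {1,3,5,8} → only 9 remains.
r1c9 = 8: in row 1, 8 can only go here (every other open cell in that row sees an 8).
r5c2 = 8: in row 5, 8 can only go here (every other open cell in that row sees an 8).
r6c5 = 8: in row 6, 8 can only go here (every other open cell in that row sees an 8).
r8c8 = 7: in column 8, 7 can only go here (every other open cell in that column sees a 7).
r8c2 = 4: row 8 has {1,2,3,5,7,8}; col 2 has {1,3,5,6,8,9}; box has {1,3,5,8,9} → only 4 remains.
r8c9 = 9: row 8 has {1,2,3,4,5,7,8}; col 9 has {3,5,6,7,8}; box has {1,3,7,8} → only 9 remains.
r7c3 = 6: row 7 has {1,3,8}; col 3 has {2,3,5,7,8,9}; box has {1,3,4,5,8,9} → only 6 remains.
r8c7 = 6: row 8 has {1,2,3,4,5,7,8,9}; col 7 has {7,8}; box has {1,3,7,8,9} → only 6 remains.
Singles propagation stalls before every target cell is settled. Branch on r3c8 (candidates {4,5}).
  Try r3c8 = 4: this forces r3c5=5, r4c5=4, r5c8=2, r6c8=3, r1c6=6, r1c8=5, r2c8=6, r4c3=1; then r4c9 has no candidate left — contradiction.
So r3c8 = 5.
r3c5 = 4 (sole candidate).
r4c5 = 5 (sole candidate).
Singles propagation stalls; r5c8 is still open with candidates {2,4}.
  Try r5c8 = 2: this forces r2c8=6, r5c1=6, r5c6=1, r3c6=9, r3c7=1; then row 6 has no cell left for 1 — contradiction.
So r5c8 = 4.
r5c3 = 1: row 5 has {3,4,5,7,8,9}; col 3 has {2,3,5,6,7,8,9}; box has {3,5,8,9} → only 1 remains.
r4c3 = 4 (sole candidate).
r1c7 = 4 (hidden single in row 1).
r1c8 = 3 (hidden single in row 1).
r6c8 = 2 (sole candidate).
r2c8 = 6 (sole candidate).
r4c9 = 1 (sole candidate).
r6c2 = 7 (sole candidate).
r6c6 = 1 (sole candidate).
r6c7 = 3 (sole candidate).
r9c2 = 2 (sole candidate).
r9c7 = 5 (sole candidate).
r2c9 = 2 (sole candidate).
r3c6 = 9 (sole candidate).
r3c7 = 1 (sole candidate).
r6c4 = 4 (sole candidate).
r7c1 = 7 (sole candidate).
r7c6 = 5 (sole candidate).
r7c7 = 2 (sole candidate).
r7c9 = 4 (sole candidate).
r9c4 = 7 (sole candidate).
r1c6 = 6 (sole candidate).
r2c4 = 1 (sole candidate).
r2c7 = 9 (sole candidate).
r4c4 = 6 (sole candidate).
r5c6 = 2: row 5 has {1,3,4,5,7,8,9}; col 6 has {1,3,4,5,6,8,9}; box has {1,3,4,5,6,8,9} → only 2 remains.
r7c4 = 9 (sole candidate).
r1c4 = 5 (sole candidate).
r4c1 = 2 (sole candidate).
r4c6 = 7 (sole candidate).
r5c1 = 6: row 5 has {1,2,3,4,5,7,8,9}; col 1 has {1,2,3,4,5,7,8,9}; box has {1,2,3,4,5,7,8,9} → only 6 remains.

681392745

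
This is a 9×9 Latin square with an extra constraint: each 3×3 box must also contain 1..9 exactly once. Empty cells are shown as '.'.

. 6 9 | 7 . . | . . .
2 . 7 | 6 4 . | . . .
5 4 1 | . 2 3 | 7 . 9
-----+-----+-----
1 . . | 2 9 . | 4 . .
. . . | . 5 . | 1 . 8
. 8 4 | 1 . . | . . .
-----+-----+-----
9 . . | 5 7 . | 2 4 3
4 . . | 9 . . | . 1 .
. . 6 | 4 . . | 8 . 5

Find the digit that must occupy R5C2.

R2C2 = 3: row 2 has {2,4,6,7}; col 2 has {4,6,8}; box has {1,2,4,5,6,7,9} → only 3 remains.
R2C7 = 5: row 2 has {2,3,4,6,7}; col 7 has {1,2,4,7,8}; box has {7,9} → only 5 remains.
R2C8 = 8: row 2 has {2,3,4,5,6,7}; col 8 has {1,4}; box has {5,7,9} → only 8 remains.
R2C9 = 1: row 2 has {2,3,4,5,6,7,8}; col 9 has {3,5,8,9}; box has {5,7,8,9} → only 1 remains.
R3C4 = 8: row 3 has {1,2,3,4,5,7,9}; col 4 has {1,2,4,5,6,7,9}; box has {2,3,4,6,7} → only 8 remains.
R3C8 = 6: row 3 has {1,2,3,4,5,7,8,9}; col 8 has {1,4,8}; box has {1,5,7,8,9} → only 6 remains.
R5C4 = 3: row 5 has {1,5,8}; col 4 has {1,2,4,5,6,7,8,9}; box has {1,2,5,9} → only 3 remains.
R6C5 = 6: row 6 has {1,4,8}; col 5 has {2,4,5,7,9}; box has {1,2,3,5,9} → only 6 remains.
R6C6 = 7: row 6 has {1,4,6,8}; col 6 has {3}; box has {1,2,3,5,6,9} → only 7 remains.
R6C9 = 2: row 6 has {1,4,6,7,8}; col 9 has {1,3,5,8,9}; box has {1,4,8} → only 2 remains.
R7C2 = 1: row 7 has {2,3,4,5,7,9}; col 2 has {3,4,6,8}; box has {4,6,9} → only 1 remains.
R7C3 = 8: row 7 has {1,2,3,4,5,7,9}; col 3 has {1,4,6,7,9}; box has {1,4,6,9} → only 8 remains.
R7C6 = 6: row 7 has {1,2,3,4,5,7,8,9}; col 6 has {3,7}; box has {4,5,7,9} → only 6 remains.
R8C7 = 6: row 8 has {1,4,9}; col 7 has {1,2,4,5,7,8}; box has {1,2,3,4,5,8} → only 6 remains.
R8C9 = 7: row 8 has {1,4,6,9}; col 9 has {1,2,3,5,8,9}; box has {1,2,3,4,5,6,8} → only 7 remains.
R9C8 = 9: row 9 has {4,5,6,8}; col 8 has {1,4,6,8}; box has {1,2,3,4,5,6,7,8} → only 9 remains.
R1C1 = 8: row 1 has {6,7,9}; col 1 has {1,2,4,5,9}; box has {1,2,3,4,5,6,7,9} → only 8 remains.
R1C5 = 1: row 1 has {6,7,8,9}; col 5 has {2,4,5,6,7,9}; box has {2,3,4,6,7,8} → only 1 remains.
R1C6 = 5: row 1 has {1,6,7,8,9}; col 6 has {3,6,7}; box has {1,2,3,4,6,7,8} → only 5 remains.
R1C7 = 3: row 1 has {1,5,6,7,8,9}; col 7 has {1,2,4,5,6,7,8}; box has {1,5,6,7,8,9} → only 3 remains.
R1C8 = 2: row 1 has {1,3,5,6,7,8,9}; col 8 has {1,4,6,8,9}; box has {1,3,5,6,7,8,9} → only 2 remains.
R1C9 = 4: row 1 has {1,2,3,5,6,7,8,9}; col 9 has {1,2,3,5,7,8,9}; box has {1,2,3,5,6,7,8,9} → only 4 remains.
R2C6 = 9: row 2 has {1,2,3,4,5,6,7,8}; col 6 has {3,5,6,7}; box has {1,2,3,4,5,6,7,8} → only 9 remains.
R4C6 = 8: row 4 has {1,2,4,9}; col 6 has {3,5,6,7,9}; box has {1,2,3,5,6,7,9} → only 8 remains.
R4C9 = 6: row 4 has {1,2,4,8,9}; col 9 has {1,2,3,4,5,7,8,9}; box has {1,2,4,8} → only 6 remains.
R5C3 = 2: row 5 has {1,3,5,8}; col 3 has {1,4,6,7,8,9}; box has {1,4,8} → only 2 remains.
R5C6 = 4: row 5 has {1,2,3,5,8}; col 6 has {3,5,6,7,8,9}; box has {1,2,3,5,6,7,8,9} → only 4 remains.
R5C8 = 7: row 5 has {1,2,3,4,5,8}; col 8 has {1,2,4,6,8,9}; box has {1,2,4,6,8} → only 7 remains.
R6C1 = 3: row 6 has {1,2,4,6,7,8}; col 1 has {1,2,4,5,8,9}; box has {1,2,4,8} → only 3 remains.
R6C7 = 9: row 6 has {1,2,3,4,6,7,8}; col 7 has {1,2,3,4,5,6,7,8}; box has {1,2,4,6,7,8} → only 9 remains.
R6C8 = 5: row 6 has {1,2,3,4,6,7,8,9}; col 8 has {1,2,4,6,7,8,9}; box has {1,2,4,6,7,8,9} → only 5 remains.
R8C6 = 2: row 8 has {1,4,6,7,9}; col 6 has {3,4,5,6,7,8,9}; box has {4,5,6,7,9} → only 2 remains.
R9C1 = 7: row 9 has {4,5,6,8,9}; col 1 has {1,2,3,4,5,8,9}; box has {1,4,6,8,9} → only 7 remains.
R9C2 = 2: row 9 has {4,5,6,7,8,9}; col 2 has {1,3,4,6,8}; box has {1,4,6,7,8,9} → only 2 remains.
R9C5 = 3: row 9 has {2,4,5,6,7,8,9}; col 5 has {1,2,4,5,6,7,9}; box has {2,4,5,6,7,9} → only 3 remains.
R9C6 = 1: row 9 has {2,3,4,5,6,7,8,9}; col 6 has {2,3,4,5,6,7,8,9}; box has {2,3,4,5,6,7,9} → only 1 remains.
R4C3 = 5: row 4 has {1,2,4,6,8,9}; col 3 has {1,2,4,6,7,8,9}; box has {1,2,3,4,8} → only 5 remains.
R4C8 = 3: row 4 has {1,2,4,5,6,8,9}; col 8 has {1,2,4,5,6,7,8,9}; box has {1,2,4,5,6,7,8,9} → only 3 remains.
R5C1 = 6: row 5 has {1,2,3,4,5,7,8}; col 1 has {1,2,3,4,5,7,8,9}; box has {1,2,3,4,5,8} → only 6 remains.
R5C2 = 9: row 5 has {1,2,3,4,5,6,7,8}; col 2 has {1,2,3,4,6,8}; box has {1,2,3,4,5,6,8} → only 9 remains.

9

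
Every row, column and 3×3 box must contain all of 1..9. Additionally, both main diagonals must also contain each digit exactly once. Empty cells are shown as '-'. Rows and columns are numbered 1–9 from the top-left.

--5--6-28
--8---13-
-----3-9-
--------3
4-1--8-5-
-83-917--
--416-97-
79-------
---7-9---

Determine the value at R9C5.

8

R1C1 = 3 (sole candidate).
R1C7 = 4 (sole candidate).
R1C4 = 9 (sole candidate).
R2C1 = 9 (hidden single in row 2).
R4C8 = 1 (hidden single in row 4).
R4C3 = 9 (hidden single in row 4).
R4C7 = 8 (hidden single in row 4).
R5C4 = 3 (hidden single in row 5).
R5C9 = 9 (hidden single in row 5).
R7C1 = 8 (hidden single in row 7).
R7C2 = 3 (hidden single in row 7).
R8C9 = 1 (hidden single in row 8).
R3C3 = 7 (hidden single in column 3).
R1C2 = 1 (sole candidate).
R1C5 = 7 (sole candidate).
R5C5 = 2 (sole candidate).
R5C7 = 6 (sole candidate).
R6C8 = 4 (sole candidate).
R6C9 = 2 (sole candidate).
R7C9 = 5 (sole candidate).
R3C7 = 5 (sole candidate).
R3C9 = 6 (sole candidate).
R4C6 = 7 (sole candidate).
R5C2 = 7 (sole candidate).
R6C4 = 6 (sole candidate).
R7C6 = 2 (sole candidate).
R9C1 = 1 (sole candidate).
R9C9 = 4 (sole candidate).
R2C2 = 6 (sole candidate).
R2C9 = 7 (sole candidate).
R3C1 = 2 (sole candidate).
R3C2 = 4 (sole candidate).
R3C4 = 8 (sole candidate).
R3C5 = 1 (sole candidate).
R4C4 = 5 (sole candidate).
R4C5 = 4 (sole candidate).
R6C1 = 5 (sole candidate).
R8C4 = 4 (sole candidate).
R8C6 = 5 (sole candidate).
R8C8 = 8 (sole candidate).
R9C8 = 6 (sole candidate).
R2C4 = 2 (sole candidate).
R2C5 = 5 (sole candidate).
R2C6 = 4 (sole candidate).
R4C1 = 6 (sole candidate).
R4C2 = 2 (sole candidate).
R8C5 = 3 (sole candidate).
R8C7 = 2 (sole candidate).
R9C2 = 5 (sole candidate).
R9C3 = 2 (sole candidate).
R9C5 = 8: row 9 has {1,2,4,5,6,7,9}; col 5 has {1,2,3,4,5,6,7,9}; box has {1,2,3,4,5,6,7,9} → only 8 remains.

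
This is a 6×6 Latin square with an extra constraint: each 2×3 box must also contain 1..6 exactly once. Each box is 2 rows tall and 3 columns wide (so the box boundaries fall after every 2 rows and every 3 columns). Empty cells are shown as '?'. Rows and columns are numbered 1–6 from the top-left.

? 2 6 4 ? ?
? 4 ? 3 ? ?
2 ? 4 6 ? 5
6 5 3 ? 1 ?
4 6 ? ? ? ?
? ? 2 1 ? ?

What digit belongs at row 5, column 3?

row 1, column 5 = 5: row 1 has {2,4,6}; col 5 has {1}; box has {3,4} → only 5 remains.
row 1, column 6 = 1: row 1 has {2,4,5,6}; col 6 has {5}; box has {3,4,5} → only 1 remains.
row 3, column 2 = 1: row 3 has {2,4,5,6}; col 2 has {2,4,5,6}; box has {2,3,4,5,6} → only 1 remains.
row 3, column 5 = 3: row 3 has {1,2,4,5,6}; col 5 has {1,5}; box has {1,5,6} → only 3 remains.
row 4, column 4 = 2: row 4 has {1,3,5,6}; col 4 has {1,3,4,6}; box has {1,3,5,6} → only 2 remains.
row 4, column 6 = 4: row 4 has {1,2,3,5,6}; col 6 has {1,5}; box has {1,2,3,5,6} → only 4 remains.
row 5, column 4 = 5: row 5 has {4,6}; col 4 has {1,2,3,4,6}; box has {1} → only 5 remains.
row 5, column 5 = 2: row 5 has {4,5,6}; col 5 has {1,3,5}; box has {1,5} → only 2 remains.
row 5, column 6 = 3: row 5 has {2,4,5,6}; col 6 has {1,4,5}; box has {1,2,5} → only 3 remains.
row 6, column 2 = 3: row 6 has {1,2}; col 2 has {1,2,4,5,6}; box has {2,4,6} → only 3 remains.
row 6, column 6 = 6: row 6 has {1,2,3}; col 6 has {1,3,4,5}; box has {1,2,3,5} → only 6 remains.
row 1, column 1 = 3: row 1 has {1,2,4,5,6}; col 1 has {2,4,6}; box has {2,4,6} → only 3 remains.
row 2, column 5 = 6: row 2 has {3,4}; col 5 has {1,2,3,5}; box has {1,3,4,5} → only 6 remains.
row 2, column 6 = 2: row 2 has {3,4,6}; col 6 has {1,3,4,5,6}; box has {1,3,4,5,6} → only 2 remains.
row 5, column 3 = 1: row 5 has {2,3,4,5,6}; col 3 has {2,3,4,6}; box has {2,3,4,6} → only 1 remains.

1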